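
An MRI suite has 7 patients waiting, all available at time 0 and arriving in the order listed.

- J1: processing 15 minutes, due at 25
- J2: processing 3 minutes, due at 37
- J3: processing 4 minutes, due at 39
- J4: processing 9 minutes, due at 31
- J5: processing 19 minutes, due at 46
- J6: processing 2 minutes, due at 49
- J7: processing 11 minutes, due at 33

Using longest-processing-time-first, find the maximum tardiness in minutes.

24

LPT (decreasing processing time): J5 J1 J7 J4 J3 J2 J6.
J5: 0→19, due 46, tardiness 0
J1: 19→34, due 25, tardiness 9
J7: 34→45, due 33, tardiness 12
J4: 45→54, due 31, tardiness 23
J3: 54→58, due 39, tardiness 19
J2: 58→61, due 37, tardiness 24
J6: 61→63, due 49, tardiness 14
Maximum = 24.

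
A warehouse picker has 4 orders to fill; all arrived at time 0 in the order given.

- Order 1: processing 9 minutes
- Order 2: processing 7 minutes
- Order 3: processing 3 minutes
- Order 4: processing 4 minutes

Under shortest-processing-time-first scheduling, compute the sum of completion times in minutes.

47

SPT (increasing processing time): Order 3 Order 4 Order 2 Order 1.
Order 3: 0→3
Order 4: 3→7
Order 2: 7→14
Order 1: 14→23
Sum = 3+7+14+23 = 47.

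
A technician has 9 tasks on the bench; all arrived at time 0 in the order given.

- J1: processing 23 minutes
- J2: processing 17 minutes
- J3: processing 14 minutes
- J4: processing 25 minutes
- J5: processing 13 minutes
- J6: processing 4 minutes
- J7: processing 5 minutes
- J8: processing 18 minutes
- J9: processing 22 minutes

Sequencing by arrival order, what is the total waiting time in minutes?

604

FIFO (arrival order): J1 J2 J3 J4 J5 J6 J7 J8 J9.
J1: waits 0, runs 0→23
J2: waits 23, runs 23→40
J3: waits 40, runs 40→54
J4: waits 54, runs 54→79
J5: waits 79, runs 79→92
J6: waits 92, runs 92→96
J7: waits 96, runs 96→101
J8: waits 101, runs 101→119
J9: waits 119, runs 119→141
Sum = 0+23+40+54+79+92+96+101+119 = 604.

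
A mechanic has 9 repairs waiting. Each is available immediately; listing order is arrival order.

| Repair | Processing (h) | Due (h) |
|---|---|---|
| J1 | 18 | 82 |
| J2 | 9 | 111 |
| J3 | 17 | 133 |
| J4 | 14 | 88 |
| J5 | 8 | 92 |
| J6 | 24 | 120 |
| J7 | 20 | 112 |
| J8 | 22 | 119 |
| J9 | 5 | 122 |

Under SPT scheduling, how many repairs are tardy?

SPT (increasing processing time): J9 J5 J2 J4 J3 J1 J7 J8 J6.
J9: 0→5, due 122, tardiness 0
J5: 5→13, due 92, tardiness 0
J2: 13→22, due 111, tardiness 0
J4: 22→36, due 88, tardiness 0
J3: 36→53, due 133, tardiness 0
J1: 53→71, due 82, tardiness 0
J7: 71→91, due 112, tardiness 0
J8: 91→113, due 119, tardiness 0
J6: 113→137, due 120, tardiness 17
Late repairs: 1.

1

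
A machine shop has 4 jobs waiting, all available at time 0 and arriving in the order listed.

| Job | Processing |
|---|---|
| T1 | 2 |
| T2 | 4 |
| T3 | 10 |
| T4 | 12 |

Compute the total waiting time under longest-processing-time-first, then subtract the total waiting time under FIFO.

LPT (decreasing processing time): T4 T3 T2 T1.
T4: waits 0, runs 0→12
T3: waits 12, runs 12→22
T2: waits 22, runs 22→26
T1: waits 26, runs 26→28
Sum = 0+12+22+26 = 60.
FIFO (arrival order): T1 T2 T3 T4.
T1: waits 0, runs 0→2
T2: waits 2, runs 2→6
T3: waits 6, runs 6→16
T4: waits 16, runs 16→28
Sum = 0+2+6+16 = 24.
Difference = 60 − 24 = 36.

36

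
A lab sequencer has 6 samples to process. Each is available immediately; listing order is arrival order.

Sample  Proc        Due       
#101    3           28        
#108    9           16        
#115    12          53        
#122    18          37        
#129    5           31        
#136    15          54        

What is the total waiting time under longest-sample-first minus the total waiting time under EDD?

LPT (decreasing processing time): #122 #136 #115 #108 #129 #101.
#122: waits 0, runs 0→18
#136: waits 18, runs 18→33
#115: waits 33, runs 33→45
#108: waits 45, runs 45→54
#129: waits 54, runs 54→59
#101: waits 59, runs 59→62
Sum = 0+18+33+45+54+59 = 209.
EDD (increasing due date): #108 #101 #129 #122 #115 #136.
#108: waits 0, runs 0→9
#101: waits 9, runs 9→12
#129: waits 12, runs 12→17
#122: waits 17, runs 17→35
#115: waits 35, runs 35→47
#136: waits 47, runs 47→62
Sum = 0+9+12+17+35+47 = 120.
Difference = 209 − 120 = 89.

89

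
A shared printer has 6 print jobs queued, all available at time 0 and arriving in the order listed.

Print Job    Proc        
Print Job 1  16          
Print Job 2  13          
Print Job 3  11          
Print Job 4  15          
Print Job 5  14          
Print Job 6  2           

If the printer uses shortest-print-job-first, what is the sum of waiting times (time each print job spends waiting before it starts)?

136

SPT (increasing processing time): Print Job 6 Print Job 3 Print Job 2 Print Job 5 Print Job 4 Print Job 1.
Print Job 6: waits 0, runs 0→2
Print Job 3: waits 2, runs 2→13
Print Job 2: waits 13, runs 13→26
Print Job 5: waits 26, runs 26→40
Print Job 4: waits 40, runs 40→55
Print Job 1: waits 55, runs 55→71
Sum = 0+2+13+26+40+55 = 136.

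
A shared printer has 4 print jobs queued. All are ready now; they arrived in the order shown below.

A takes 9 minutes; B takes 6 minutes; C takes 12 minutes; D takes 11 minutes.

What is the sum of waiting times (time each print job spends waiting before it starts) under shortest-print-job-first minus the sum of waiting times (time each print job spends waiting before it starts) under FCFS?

SPT (increasing processing time): B A D C.
B: waits 0, runs 0→6
A: waits 6, runs 6→15
D: waits 15, runs 15→26
C: waits 26, runs 26→38
Sum = 0+6+15+26 = 47.
FIFO (arrival order): A B C D.
A: waits 0, runs 0→9
B: waits 9, runs 9→15
C: waits 15, runs 15→27
D: waits 27, runs 27→38
Sum = 0+9+15+27 = 51.
Difference = 47 − 51 = -4.

-4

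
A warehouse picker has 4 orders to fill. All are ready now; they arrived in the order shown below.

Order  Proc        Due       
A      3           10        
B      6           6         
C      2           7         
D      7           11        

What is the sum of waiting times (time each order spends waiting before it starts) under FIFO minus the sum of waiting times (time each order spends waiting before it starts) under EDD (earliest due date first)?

-2

FIFO (arrival order): A B C D.
A: waits 0, runs 0→3
B: waits 3, runs 3→9
C: waits 9, runs 9→11
D: waits 11, runs 11→18
Sum = 0+3+9+11 = 23.
EDD (increasing due date): B C A D.
B: waits 0, runs 0→6
C: waits 6, runs 6→8
A: waits 8, runs 8→11
D: waits 11, runs 11→18
Sum = 0+6+8+11 = 25.
Difference = 23 − 25 = -2.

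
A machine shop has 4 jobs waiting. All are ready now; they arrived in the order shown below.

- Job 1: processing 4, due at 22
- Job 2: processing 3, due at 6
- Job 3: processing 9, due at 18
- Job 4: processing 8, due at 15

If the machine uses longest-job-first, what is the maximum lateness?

18

LPT (decreasing processing time): Job 3 Job 4 Job 1 Job 2.
Job 3: 0→9, due 18, lateness -9
Job 4: 9→17, due 15, lateness 2
Job 1: 17→21, due 22, lateness -1
Job 2: 21→24, due 6, lateness 18
Maximum = 18.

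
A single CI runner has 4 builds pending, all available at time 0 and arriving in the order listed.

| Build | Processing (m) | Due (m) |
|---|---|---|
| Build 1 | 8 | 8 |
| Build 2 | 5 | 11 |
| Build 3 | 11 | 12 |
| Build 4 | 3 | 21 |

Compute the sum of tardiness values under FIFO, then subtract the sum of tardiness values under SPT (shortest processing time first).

FIFO (arrival order): Build 1 Build 2 Build 3 Build 4.
Build 1: 0→8, due 8, tardiness 0
Build 2: 8→13, due 11, tardiness 2
Build 3: 13→24, due 12, tardiness 12
Build 4: 24→27, due 21, tardiness 6
Sum = 0+2+12+6 = 20.
SPT (increasing processing time): Build 4 Build 2 Build 1 Build 3.
Build 4: 0→3, due 21, tardiness 0
Build 2: 3→8, due 11, tardiness 0
Build 1: 8→16, due 8, tardiness 8
Build 3: 16→27, due 12, tardiness 15
Sum = 0+0+8+15 = 23.
Difference = 20 − 23 = -3.

-3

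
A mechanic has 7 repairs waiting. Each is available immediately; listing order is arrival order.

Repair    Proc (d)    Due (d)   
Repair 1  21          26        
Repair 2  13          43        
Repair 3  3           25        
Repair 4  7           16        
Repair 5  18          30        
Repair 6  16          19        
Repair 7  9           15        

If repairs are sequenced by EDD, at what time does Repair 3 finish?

35

EDD (increasing due date): Repair 7 Repair 4 Repair 6 Repair 3 Repair 1 Repair 5 Repair 2.
Repair 7: 0→9
Repair 4: 9→16
Repair 6: 16→32
Repair 3: 32→35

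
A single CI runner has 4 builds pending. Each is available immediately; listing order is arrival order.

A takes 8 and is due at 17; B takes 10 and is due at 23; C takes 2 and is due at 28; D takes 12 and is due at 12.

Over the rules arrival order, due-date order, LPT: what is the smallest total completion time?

FIFO (arrival order): A B C D.
A: 0→8
B: 8→18
C: 18→20
D: 20→32
Sum = 8+18+20+32 = 78.
EDD (increasing due date): D A B C.
D: 0→12
A: 12→20
B: 20→30
C: 30→32
Sum = 12+20+30+32 = 94.
LPT (decreasing processing time): D B A C.
D: 0→12
B: 12→22
A: 22→30
C: 30→32
Sum = 12+22+30+32 = 96.
FIFO 78, EDD 94, LPT 96 → minimum 78.

78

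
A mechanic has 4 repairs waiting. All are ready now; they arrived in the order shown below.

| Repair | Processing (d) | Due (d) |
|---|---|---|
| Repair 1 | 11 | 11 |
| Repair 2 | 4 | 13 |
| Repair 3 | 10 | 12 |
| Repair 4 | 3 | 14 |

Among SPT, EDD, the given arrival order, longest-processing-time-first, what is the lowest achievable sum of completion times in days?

SPT (increasing processing time): Repair 4 Repair 2 Repair 3 Repair 1.
Repair 4: 0→3
Repair 2: 3→7
Repair 3: 7→17
Repair 1: 17→28
Sum = 3+7+17+28 = 55.
EDD (increasing due date): Repair 1 Repair 3 Repair 2 Repair 4.
Repair 1: 0→11
Repair 3: 11→21
Repair 2: 21→25
Repair 4: 25→28
Sum = 11+21+25+28 = 85.
FIFO (arrival order): Repair 1 Repair 2 Repair 3 Repair 4.
Repair 1: 0→11
Repair 2: 11→15
Repair 3: 15→25
Repair 4: 25→28
Sum = 11+15+25+28 = 79.
LPT (decreasing processing time): Repair 1 Repair 3 Repair 2 Repair 4.
Repair 1: 0→11
Repair 3: 11→21
Repair 2: 21→25
Repair 4: 25→28
Sum = 11+21+25+28 = 85.
SPT 55, EDD 85, FIFO 79, LPT 85 → minimum 55.

55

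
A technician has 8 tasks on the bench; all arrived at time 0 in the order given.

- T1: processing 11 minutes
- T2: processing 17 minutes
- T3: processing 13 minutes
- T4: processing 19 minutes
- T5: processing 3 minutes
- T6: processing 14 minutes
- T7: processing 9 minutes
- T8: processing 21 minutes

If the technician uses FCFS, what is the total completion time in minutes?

FIFO (arrival order): T1 T2 T3 T4 T5 T6 T7 T8.
T1: 0→11
T2: 11→28
T3: 28→41
T4: 41→60
T5: 60→63
T6: 63→77
T7: 77→86
T8: 86→107
Sum = 11+28+41+60+63+77+86+107 = 473.

473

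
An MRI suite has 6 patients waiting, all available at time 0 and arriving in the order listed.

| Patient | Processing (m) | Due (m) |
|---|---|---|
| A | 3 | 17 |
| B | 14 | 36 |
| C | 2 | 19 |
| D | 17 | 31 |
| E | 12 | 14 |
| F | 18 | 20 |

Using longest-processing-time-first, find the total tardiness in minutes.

158

LPT (decreasing processing time): F D B E A C.
F: 0→18, due 20, tardiness 0
D: 18→35, due 31, tardiness 4
B: 35→49, due 36, tardiness 13
E: 49→61, due 14, tardiness 47
A: 61→64, due 17, tardiness 47
C: 64→66, due 19, tardiness 47
Sum = 0+4+13+47+47+47 = 158.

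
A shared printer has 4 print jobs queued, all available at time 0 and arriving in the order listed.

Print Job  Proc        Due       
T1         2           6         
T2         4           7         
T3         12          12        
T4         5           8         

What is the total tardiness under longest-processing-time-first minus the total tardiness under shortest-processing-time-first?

26

LPT (decreasing processing time): T3 T4 T2 T1.
T3: 0→12, due 12, tardiness 0
T4: 12→17, due 8, tardiness 9
T2: 17→21, due 7, tardiness 14
T1: 21→23, due 6, tardiness 17
Sum = 0+9+14+17 = 40.
SPT (increasing processing time): T1 T2 T4 T3.
T1: 0→2, due 6, tardiness 0
T2: 2→6, due 7, tardiness 0
T4: 6→11, due 8, tardiness 3
T3: 11→23, due 12, tardiness 11
Sum = 0+0+3+11 = 14.
Difference = 40 − 14 = 26.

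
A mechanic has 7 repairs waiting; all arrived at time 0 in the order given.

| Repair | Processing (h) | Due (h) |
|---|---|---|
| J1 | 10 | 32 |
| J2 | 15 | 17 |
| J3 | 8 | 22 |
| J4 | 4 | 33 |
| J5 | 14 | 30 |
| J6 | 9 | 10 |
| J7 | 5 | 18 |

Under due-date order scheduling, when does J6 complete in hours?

EDD (increasing due date): J6 J2 J7 J3 J5 J1 J4.
J6: 0→9

9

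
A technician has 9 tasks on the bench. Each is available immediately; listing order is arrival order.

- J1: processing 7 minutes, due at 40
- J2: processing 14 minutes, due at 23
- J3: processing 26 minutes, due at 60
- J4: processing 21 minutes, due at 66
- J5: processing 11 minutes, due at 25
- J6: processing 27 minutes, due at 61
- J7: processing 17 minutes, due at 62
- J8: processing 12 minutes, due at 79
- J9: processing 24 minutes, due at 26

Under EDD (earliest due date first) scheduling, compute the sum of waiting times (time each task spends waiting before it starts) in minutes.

EDD (increasing due date): J2 J5 J9 J1 J3 J6 J7 J4 J8.
J2: waits 0, runs 0→14
J5: waits 14, runs 14→25
J9: waits 25, runs 25→49
J1: waits 49, runs 49→56
J3: waits 56, runs 56→82
J6: waits 82, runs 82→109
J7: waits 109, runs 109→126
J4: waits 126, runs 126→147
J8: waits 147, runs 147→159
Sum = 0+14+25+49+56+82+109+126+147 = 608.

608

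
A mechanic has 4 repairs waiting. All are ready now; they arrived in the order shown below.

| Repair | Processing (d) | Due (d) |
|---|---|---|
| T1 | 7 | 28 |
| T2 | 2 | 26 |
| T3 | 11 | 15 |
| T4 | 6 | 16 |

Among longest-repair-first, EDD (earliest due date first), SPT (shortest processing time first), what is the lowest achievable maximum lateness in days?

LPT (decreasing processing time): T3 T1 T4 T2.
T3: 0→11, due 15, lateness -4
T1: 11→18, due 28, lateness -10
T4: 18→24, due 16, lateness 8
T2: 24→26, due 26, lateness 0
Maximum = 8.
EDD (increasing due date): T3 T4 T2 T1.
T3: 0→11, due 15, lateness -4
T4: 11→17, due 16, lateness 1
T2: 17→19, due 26, lateness -7
T1: 19→26, due 28, lateness -2
Maximum = 1.
SPT (increasing processing time): T2 T4 T1 T3.
T2: 0→2, due 26, lateness -24
T4: 2→8, due 16, lateness -8
T1: 8→15, due 28, lateness -13
T3: 15→26, due 15, lateness 11
Maximum = 11.
LPT 8, EDD 1, SPT 11 → minimum 1.

1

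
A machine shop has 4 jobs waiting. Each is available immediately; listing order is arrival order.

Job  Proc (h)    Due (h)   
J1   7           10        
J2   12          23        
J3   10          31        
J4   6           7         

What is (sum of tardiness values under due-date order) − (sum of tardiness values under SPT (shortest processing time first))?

EDD (increasing due date): J4 J1 J2 J3.
J4: 0→6, due 7, tardiness 0
J1: 6→13, due 10, tardiness 3
J2: 13→25, due 23, tardiness 2
J3: 25→35, due 31, tardiness 4
Sum = 0+3+2+4 = 9.
SPT (increasing processing time): J4 J1 J3 J2.
J4: 0→6, due 7, tardiness 0
J1: 6→13, due 10, tardiness 3
J3: 13→23, due 31, tardiness 0
J2: 23→35, due 23, tardiness 12
Sum = 0+3+0+12 = 15.
Difference = 9 − 15 = -6.

-6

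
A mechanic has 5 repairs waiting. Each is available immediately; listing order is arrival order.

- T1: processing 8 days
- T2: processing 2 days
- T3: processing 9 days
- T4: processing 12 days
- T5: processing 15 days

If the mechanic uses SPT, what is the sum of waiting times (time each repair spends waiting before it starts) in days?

62

SPT (increasing processing time): T2 T1 T3 T4 T5.
T2: waits 0, runs 0→2
T1: waits 2, runs 2→10
T3: waits 10, runs 10→19
T4: waits 19, runs 19→31
T5: waits 31, runs 31→46
Sum = 0+2+10+19+31 = 62.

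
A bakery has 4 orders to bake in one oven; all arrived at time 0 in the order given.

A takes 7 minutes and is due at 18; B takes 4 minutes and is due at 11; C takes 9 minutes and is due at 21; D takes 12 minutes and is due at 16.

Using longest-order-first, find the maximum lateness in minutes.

LPT (decreasing processing time): D C A B.
D: 0→12, due 16, lateness -4
C: 12→21, due 21, lateness 0
A: 21→28, due 18, lateness 10
B: 28→32, due 11, lateness 21
Maximum = 21.

21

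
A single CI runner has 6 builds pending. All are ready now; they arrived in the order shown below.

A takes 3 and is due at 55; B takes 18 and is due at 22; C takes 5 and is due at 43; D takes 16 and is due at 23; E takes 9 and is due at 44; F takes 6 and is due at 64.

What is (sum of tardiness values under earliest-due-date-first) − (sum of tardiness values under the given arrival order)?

-11

EDD (increasing due date): B D C E A F.
B: 0→18, due 22, tardiness 0
D: 18→34, due 23, tardiness 11
C: 34→39, due 43, tardiness 0
E: 39→48, due 44, tardiness 4
A: 48→51, due 55, tardiness 0
F: 51→57, due 64, tardiness 0
Sum = 0+11+0+4+0+0 = 15.
FIFO (arrival order): A B C D E F.
A: 0→3, due 55, tardiness 0
B: 3→21, due 22, tardiness 0
C: 21→26, due 43, tardiness 0
D: 26→42, due 23, tardiness 19
E: 42→51, due 44, tardiness 7
F: 51→57, due 64, tardiness 0
Sum = 0+0+0+19+7+0 = 26.
Difference = 15 − 26 = -11.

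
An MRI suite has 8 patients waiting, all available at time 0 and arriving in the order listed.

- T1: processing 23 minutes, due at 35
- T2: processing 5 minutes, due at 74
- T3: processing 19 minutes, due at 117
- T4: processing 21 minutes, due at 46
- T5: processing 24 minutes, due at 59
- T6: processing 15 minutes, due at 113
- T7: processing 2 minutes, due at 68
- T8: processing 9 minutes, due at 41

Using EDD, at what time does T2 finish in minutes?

84

EDD (increasing due date): T1 T8 T4 T5 T7 T2 T6 T3.
T1: 0→23
T8: 23→32
T4: 32→53
T5: 53→77
T7: 77→79
T2: 79→84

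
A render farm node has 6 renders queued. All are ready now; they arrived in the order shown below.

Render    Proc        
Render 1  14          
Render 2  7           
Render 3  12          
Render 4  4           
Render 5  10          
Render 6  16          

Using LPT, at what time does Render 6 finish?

16

LPT (decreasing processing time): Render 6 Render 1 Render 3 Render 5 Render 2 Render 4.
Render 6: 0→16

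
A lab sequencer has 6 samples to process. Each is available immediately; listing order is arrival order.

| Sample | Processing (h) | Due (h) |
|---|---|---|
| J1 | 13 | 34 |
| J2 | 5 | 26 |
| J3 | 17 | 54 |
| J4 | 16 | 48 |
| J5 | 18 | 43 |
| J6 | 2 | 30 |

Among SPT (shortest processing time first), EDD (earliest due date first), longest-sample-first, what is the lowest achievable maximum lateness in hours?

17

SPT (increasing processing time): J6 J2 J1 J4 J3 J5.
J6: 0→2, due 30, lateness -28
J2: 2→7, due 26, lateness -19
J1: 7→20, due 34, lateness -14
J4: 20→36, due 48, lateness -12
J3: 36→53, due 54, lateness -1
J5: 53→71, due 43, lateness 28
Maximum = 28.
EDD (increasing due date): J2 J6 J1 J5 J4 J3.
J2: 0→5, due 26, lateness -21
J6: 5→7, due 30, lateness -23
J1: 7→20, due 34, lateness -14
J5: 20→38, due 43, lateness -5
J4: 38→54, due 48, lateness 6
J3: 54→71, due 54, lateness 17
Maximum = 17.
LPT (decreasing processing time): J5 J3 J4 J1 J2 J6.
J5: 0→18, due 43, lateness -25
J3: 18→35, due 54, lateness -19
J4: 35→51, due 48, lateness 3
J1: 51→64, due 34, lateness 30
J2: 64→69, due 26, lateness 43
J6: 69→71, due 30, lateness 41
Maximum = 43.
SPT 28, EDD 17, LPT 43 → minimum 17.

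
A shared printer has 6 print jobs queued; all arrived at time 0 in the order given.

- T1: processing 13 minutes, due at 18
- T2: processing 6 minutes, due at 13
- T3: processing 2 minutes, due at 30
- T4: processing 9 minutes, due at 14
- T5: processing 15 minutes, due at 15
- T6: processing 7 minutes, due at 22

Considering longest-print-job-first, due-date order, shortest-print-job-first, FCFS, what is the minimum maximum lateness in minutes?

28

LPT (decreasing processing time): T5 T1 T4 T6 T2 T3.
T5: 0→15, due 15, lateness 0
T1: 15→28, due 18, lateness 10
T4: 28→37, due 14, lateness 23
T6: 37→44, due 22, lateness 22
T2: 44→50, due 13, lateness 37
T3: 50→52, due 30, lateness 22
Maximum = 37.
EDD (increasing due date): T2 T4 T5 T1 T6 T3.
T2: 0→6, due 13, lateness -7
T4: 6→15, due 14, lateness 1
T5: 15→30, due 15, lateness 15
T1: 30→43, due 18, lateness 25
T6: 43→50, due 22, lateness 28
T3: 50→52, due 30, lateness 22
Maximum = 28.
SPT (increasing processing time): T3 T2 T6 T4 T1 T5.
T3: 0→2, due 30, lateness -28
T2: 2→8, due 13, lateness -5
T6: 8→15, due 22, lateness -7
T4: 15→24, due 14, lateness 10
T1: 24→37, due 18, lateness 19
T5: 37→52, due 15, lateness 37
Maximum = 37.
FIFO (arrival order): T1 T2 T3 T4 T5 T6.
T1: 0→13, due 18, lateness -5
T2: 13→19, due 13, lateness 6
T3: 19→21, due 30, lateness -9
T4: 21→30, due 14, lateness 16
T5: 30→45, due 15, lateness 30
T6: 45→52, due 22, lateness 30
Maximum = 30.
LPT 37, EDD 28, SPT 37, FIFO 30 → minimum 28.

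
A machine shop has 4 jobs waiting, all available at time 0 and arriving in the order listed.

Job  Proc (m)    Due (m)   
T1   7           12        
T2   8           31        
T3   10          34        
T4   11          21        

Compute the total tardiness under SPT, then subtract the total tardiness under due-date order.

13

SPT (increasing processing time): T1 T2 T3 T4.
T1: 0→7, due 12, tardiness 0
T2: 7→15, due 31, tardiness 0
T3: 15→25, due 34, tardiness 0
T4: 25→36, due 21, tardiness 15
Sum = 0+0+0+15 = 15.
EDD (increasing due date): T1 T4 T2 T3.
T1: 0→7, due 12, tardiness 0
T4: 7→18, due 21, tardiness 0
T2: 18→26, due 31, tardiness 0
T3: 26→36, due 34, tardiness 2
Sum = 0+0+0+2 = 2.
Difference = 15 − 2 = 13.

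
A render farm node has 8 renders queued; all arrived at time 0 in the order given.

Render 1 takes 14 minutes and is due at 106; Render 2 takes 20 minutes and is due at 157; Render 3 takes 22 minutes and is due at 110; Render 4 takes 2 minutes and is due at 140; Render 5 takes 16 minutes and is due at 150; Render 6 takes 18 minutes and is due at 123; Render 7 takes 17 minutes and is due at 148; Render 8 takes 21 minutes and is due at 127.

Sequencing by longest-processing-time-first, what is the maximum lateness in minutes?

22

LPT (decreasing processing time): Render 3 Render 8 Render 2 Render 6 Render 7 Render 5 Render 1 Render 4.
Render 3: 0→22, due 110, lateness -88
Render 8: 22→43, due 127, lateness -84
Render 2: 43→63, due 157, lateness -94
Render 6: 63→81, due 123, lateness -42
Render 7: 81→98, due 148, lateness -50
Render 5: 98→114, due 150, lateness -36
Render 1: 114→128, due 106, lateness 22
Render 4: 128→130, due 140, lateness -10
Maximum = 22.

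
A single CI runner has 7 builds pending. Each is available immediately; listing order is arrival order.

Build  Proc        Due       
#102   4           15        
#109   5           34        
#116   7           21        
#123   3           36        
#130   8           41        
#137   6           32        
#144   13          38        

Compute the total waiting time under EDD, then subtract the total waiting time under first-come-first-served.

9

EDD (increasing due date): #102 #116 #137 #109 #123 #144 #130.
#102: waits 0, runs 0→4
#116: waits 4, runs 4→11
#137: waits 11, runs 11→17
#109: waits 17, runs 17→22
#123: waits 22, runs 22→25
#144: waits 25, runs 25→38
#130: waits 38, runs 38→46
Sum = 0+4+11+17+22+25+38 = 117.
FIFO (arrival order): #102 #109 #116 #123 #130 #137 #144.
#102: waits 0, runs 0→4
#109: waits 4, runs 4→9
#116: waits 9, runs 9→16
#123: waits 16, runs 16→19
#130: waits 19, runs 19→27
#137: waits 27, runs 27→33
#144: waits 33, runs 33→46
Sum = 0+4+9+16+19+27+33 = 108.
Difference = 117 − 108 = 9.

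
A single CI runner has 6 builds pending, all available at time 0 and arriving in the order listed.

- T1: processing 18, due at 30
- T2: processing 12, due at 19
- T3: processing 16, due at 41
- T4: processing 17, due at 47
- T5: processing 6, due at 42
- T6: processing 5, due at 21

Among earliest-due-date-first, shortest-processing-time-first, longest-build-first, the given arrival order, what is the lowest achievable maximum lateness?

EDD (increasing due date): T2 T6 T1 T3 T5 T4.
T2: 0→12, due 19, lateness -7
T6: 12→17, due 21, lateness -4
T1: 17→35, due 30, lateness 5
T3: 35→51, due 41, lateness 10
T5: 51→57, due 42, lateness 15
T4: 57→74, due 47, lateness 27
Maximum = 27.
SPT (increasing processing time): T6 T5 T2 T3 T4 T1.
T6: 0→5, due 21, lateness -16
T5: 5→11, due 42, lateness -31
T2: 11→23, due 19, lateness 4
T3: 23→39, due 41, lateness -2
T4: 39→56, due 47, lateness 9
T1: 56→74, due 30, lateness 44
Maximum = 44.
LPT (decreasing processing time): T1 T4 T3 T2 T5 T6.
T1: 0→18, due 30, lateness -12
T4: 18→35, due 47, lateness -12
T3: 35→51, due 41, lateness 10
T2: 51→63, due 19, lateness 44
T5: 63→69, due 42, lateness 27
T6: 69→74, due 21, lateness 53
Maximum = 53.
FIFO (arrival order): T1 T2 T3 T4 T5 T6.
T1: 0→18, due 30, lateness -12
T2: 18→30, due 19, lateness 11
T3: 30→46, due 41, lateness 5
T4: 46→63, due 47, lateness 16
T5: 63→69, due 42, lateness 27
T6: 69→74, due 21, lateness 53
Maximum = 53.
EDD 27, SPT 44, LPT 53, FIFO 53 → minimum 27.

27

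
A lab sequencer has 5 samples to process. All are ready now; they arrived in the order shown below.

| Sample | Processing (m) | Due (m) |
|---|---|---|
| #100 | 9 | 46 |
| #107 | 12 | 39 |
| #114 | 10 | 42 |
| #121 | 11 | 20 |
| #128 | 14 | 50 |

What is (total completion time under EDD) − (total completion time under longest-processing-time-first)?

EDD (increasing due date): #121 #107 #114 #100 #128.
#121: 0→11
#107: 11→23
#114: 23→33
#100: 33→42
#128: 42→56
Sum = 11+23+33+42+56 = 165.
LPT (decreasing processing time): #128 #107 #121 #114 #100.
#128: 0→14
#107: 14→26
#121: 26→37
#114: 37→47
#100: 47→56
Sum = 14+26+37+47+56 = 180.
Difference = 165 − 180 = -15.

-15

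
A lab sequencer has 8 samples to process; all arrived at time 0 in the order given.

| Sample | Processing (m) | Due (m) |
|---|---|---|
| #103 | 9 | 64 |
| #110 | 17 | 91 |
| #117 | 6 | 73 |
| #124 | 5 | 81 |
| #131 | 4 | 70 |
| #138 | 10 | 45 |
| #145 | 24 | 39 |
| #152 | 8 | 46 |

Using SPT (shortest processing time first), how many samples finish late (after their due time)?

SPT (increasing processing time): #131 #124 #117 #152 #103 #138 #110 #145.
#131: 0→4, due 70, tardiness 0
#124: 4→9, due 81, tardiness 0
#117: 9→15, due 73, tardiness 0
#152: 15→23, due 46, tardiness 0
#103: 23→32, due 64, tardiness 0
#138: 32→42, due 45, tardiness 0
#110: 42→59, due 91, tardiness 0
#145: 59→83, due 39, tardiness 44
Late samples: 1.

1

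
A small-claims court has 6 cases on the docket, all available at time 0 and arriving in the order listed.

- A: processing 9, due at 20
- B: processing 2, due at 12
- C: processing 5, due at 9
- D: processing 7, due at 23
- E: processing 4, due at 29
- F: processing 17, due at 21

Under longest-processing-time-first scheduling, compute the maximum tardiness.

32

LPT (decreasing processing time): F A D C E B.
F: 0→17, due 21, tardiness 0
A: 17→26, due 20, tardiness 6
D: 26→33, due 23, tardiness 10
C: 33→38, due 9, tardiness 29
E: 38→42, due 29, tardiness 13
B: 42→44, due 12, tardiness 32
Maximum = 32.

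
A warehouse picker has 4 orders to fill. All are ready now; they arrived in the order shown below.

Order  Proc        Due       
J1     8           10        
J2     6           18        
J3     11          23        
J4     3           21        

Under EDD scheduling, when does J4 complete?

EDD (increasing due date): J1 J2 J4 J3.
J1: 0→8
J2: 8→14
J4: 14→17

17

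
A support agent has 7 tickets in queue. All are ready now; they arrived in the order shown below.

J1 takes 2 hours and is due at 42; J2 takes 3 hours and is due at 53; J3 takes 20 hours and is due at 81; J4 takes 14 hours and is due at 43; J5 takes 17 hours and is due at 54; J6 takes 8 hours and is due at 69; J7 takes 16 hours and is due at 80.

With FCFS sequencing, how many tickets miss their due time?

FIFO (arrival order): J1 J2 J3 J4 J5 J6 J7.
J1: 0→2, due 42, tardiness 0
J2: 2→5, due 53, tardiness 0
J3: 5→25, due 81, tardiness 0
J4: 25→39, due 43, tardiness 0
J5: 39→56, due 54, tardiness 2
J6: 56→64, due 69, tardiness 0
J7: 64→80, due 80, tardiness 0
Late tickets: 1.

1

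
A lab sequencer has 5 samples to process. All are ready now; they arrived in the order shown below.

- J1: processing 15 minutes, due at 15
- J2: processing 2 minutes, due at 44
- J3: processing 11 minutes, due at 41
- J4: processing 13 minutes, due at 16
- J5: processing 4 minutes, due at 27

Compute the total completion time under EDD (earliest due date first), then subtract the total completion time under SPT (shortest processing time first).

63

EDD (increasing due date): J1 J4 J5 J3 J2.
J1: 0→15
J4: 15→28
J5: 28→32
J3: 32→43
J2: 43→45
Sum = 15+28+32+43+45 = 163.
SPT (increasing processing time): J2 J5 J3 J4 J1.
J2: 0→2
J5: 2→6
J3: 6→17
J4: 17→30
J1: 30→45
Sum = 2+6+17+30+45 = 100.
Difference = 163 − 100 = 63.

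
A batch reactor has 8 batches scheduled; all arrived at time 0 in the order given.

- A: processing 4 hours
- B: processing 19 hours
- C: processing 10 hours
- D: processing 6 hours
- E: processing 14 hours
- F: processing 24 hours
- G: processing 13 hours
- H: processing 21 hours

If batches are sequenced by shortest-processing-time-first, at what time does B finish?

66

SPT (increasing processing time): A D C G E B H F.
A: 0→4
D: 4→10
C: 10→20
G: 20→33
E: 33→47
B: 47→66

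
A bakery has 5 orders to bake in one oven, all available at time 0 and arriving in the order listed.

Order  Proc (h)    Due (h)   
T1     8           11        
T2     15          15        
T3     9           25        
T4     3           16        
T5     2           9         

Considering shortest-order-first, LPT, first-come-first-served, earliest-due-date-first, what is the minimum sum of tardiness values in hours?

24

SPT (increasing processing time): T5 T4 T1 T3 T2.
T5: 0→2, due 9, tardiness 0
T4: 2→5, due 16, tardiness 0
T1: 5→13, due 11, tardiness 2
T3: 13→22, due 25, tardiness 0
T2: 22→37, due 15, tardiness 22
Sum = 0+0+2+0+22 = 24.
LPT (decreasing processing time): T2 T3 T1 T4 T5.
T2: 0→15, due 15, tardiness 0
T3: 15→24, due 25, tardiness 0
T1: 24→32, due 11, tardiness 21
T4: 32→35, due 16, tardiness 19
T5: 35→37, due 9, tardiness 28
Sum = 0+0+21+19+28 = 68.
FIFO (arrival order): T1 T2 T3 T4 T5.
T1: 0→8, due 11, tardiness 0
T2: 8→23, due 15, tardiness 8
T3: 23→32, due 25, tardiness 7
T4: 32→35, due 16, tardiness 19
T5: 35→37, due 9, tardiness 28
Sum = 0+8+7+19+28 = 62.
EDD (increasing due date): T5 T1 T2 T4 T3.
T5: 0→2, due 9, tardiness 0
T1: 2→10, due 11, tardiness 0
T2: 10→25, due 15, tardiness 10
T4: 25→28, due 16, tardiness 12
T3: 28→37, due 25, tardiness 12
Sum = 0+0+10+12+12 = 34.
SPT 24, LPT 68, FIFO 62, EDD 34 → minimum 24.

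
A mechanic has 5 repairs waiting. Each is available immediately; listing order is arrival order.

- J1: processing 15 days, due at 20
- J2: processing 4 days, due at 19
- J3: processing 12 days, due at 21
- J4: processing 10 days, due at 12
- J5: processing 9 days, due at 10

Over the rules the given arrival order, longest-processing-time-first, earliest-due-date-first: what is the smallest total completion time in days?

139

FIFO (arrival order): J1 J2 J3 J4 J5.
J1: 0→15
J2: 15→19
J3: 19→31
J4: 31→41
J5: 41→50
Sum = 15+19+31+41+50 = 156.
LPT (decreasing processing time): J1 J3 J4 J5 J2.
J1: 0→15
J3: 15→27
J4: 27→37
J5: 37→46
J2: 46→50
Sum = 15+27+37+46+50 = 175.
EDD (increasing due date): J5 J4 J2 J1 J3.
J5: 0→9
J4: 9→19
J2: 19→23
J1: 23→38
J3: 38→50
Sum = 9+19+23+38+50 = 139.
FIFO 156, LPT 175, EDD 139 → minimum 139.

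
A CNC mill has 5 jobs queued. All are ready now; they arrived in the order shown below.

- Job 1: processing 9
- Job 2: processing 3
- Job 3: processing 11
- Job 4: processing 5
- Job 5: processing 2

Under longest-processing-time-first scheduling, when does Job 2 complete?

LPT (decreasing processing time): Job 3 Job 1 Job 4 Job 2 Job 5.
Job 3: 0→11
Job 1: 11→20
Job 4: 20→25
Job 2: 25→28

28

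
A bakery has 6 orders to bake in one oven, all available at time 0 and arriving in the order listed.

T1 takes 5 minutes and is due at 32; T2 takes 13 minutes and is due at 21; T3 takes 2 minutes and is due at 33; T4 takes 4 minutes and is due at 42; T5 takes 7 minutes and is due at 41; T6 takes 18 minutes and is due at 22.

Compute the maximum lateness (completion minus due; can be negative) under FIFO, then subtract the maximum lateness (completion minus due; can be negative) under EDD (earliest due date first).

FIFO (arrival order): T1 T2 T3 T4 T5 T6.
T1: 0→5, due 32, lateness -27
T2: 5→18, due 21, lateness -3
T3: 18→20, due 33, lateness -13
T4: 20→24, due 42, lateness -18
T5: 24→31, due 41, lateness -10
T6: 31→49, due 22, lateness 27
Maximum = 27.
EDD (increasing due date): T2 T6 T1 T3 T5 T4.
T2: 0→13, due 21, lateness -8
T6: 13→31, due 22, lateness 9
T1: 31→36, due 32, lateness 4
T3: 36→38, due 33, lateness 5
T5: 38→45, due 41, lateness 4
T4: 45→49, due 42, lateness 7
Maximum = 9.
Difference = 27 − 9 = 18.

18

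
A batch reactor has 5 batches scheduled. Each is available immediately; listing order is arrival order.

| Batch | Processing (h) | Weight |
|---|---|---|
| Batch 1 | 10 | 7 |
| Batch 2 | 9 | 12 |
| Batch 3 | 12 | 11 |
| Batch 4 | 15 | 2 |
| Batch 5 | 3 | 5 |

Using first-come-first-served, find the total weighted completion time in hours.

FIFO (arrival order): Batch 1 Batch 2 Batch 3 Batch 4 Batch 5.
Batch 1: finishes 10, weight 7, w·C = 70
Batch 2: finishes 19, weight 12, w·C = 228
Batch 3: finishes 31, weight 11, w·C = 341
Batch 4: finishes 46, weight 2, w·C = 92
Batch 5: finishes 49, weight 5, w·C = 245
Sum = 70+228+341+92+245 = 976.

976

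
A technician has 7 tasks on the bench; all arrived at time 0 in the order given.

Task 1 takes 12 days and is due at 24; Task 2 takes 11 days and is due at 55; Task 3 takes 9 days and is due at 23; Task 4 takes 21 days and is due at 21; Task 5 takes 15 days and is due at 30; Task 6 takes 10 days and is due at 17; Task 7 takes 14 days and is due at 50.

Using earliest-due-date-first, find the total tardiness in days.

160

EDD (increasing due date): Task 6 Task 4 Task 3 Task 1 Task 5 Task 7 Task 2.
Task 6: 0→10, due 17, tardiness 0
Task 4: 10→31, due 21, tardiness 10
Task 3: 31→40, due 23, tardiness 17
Task 1: 40→52, due 24, tardiness 28
Task 5: 52→67, due 30, tardiness 37
Task 7: 67→81, due 50, tardiness 31
Task 2: 81→92, due 55, tardiness 37
Sum = 0+10+17+28+37+31+37 = 160.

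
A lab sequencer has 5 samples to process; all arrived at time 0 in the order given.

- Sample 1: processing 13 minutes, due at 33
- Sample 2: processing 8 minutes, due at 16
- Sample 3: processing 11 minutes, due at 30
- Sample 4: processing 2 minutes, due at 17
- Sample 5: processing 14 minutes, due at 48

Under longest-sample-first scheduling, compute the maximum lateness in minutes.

31

LPT (decreasing processing time): Sample 5 Sample 1 Sample 3 Sample 2 Sample 4.
Sample 5: 0→14, due 48, lateness -34
Sample 1: 14→27, due 33, lateness -6
Sample 3: 27→38, due 30, lateness 8
Sample 2: 38→46, due 16, lateness 30
Sample 4: 46→48, due 17, lateness 31
Maximum = 31.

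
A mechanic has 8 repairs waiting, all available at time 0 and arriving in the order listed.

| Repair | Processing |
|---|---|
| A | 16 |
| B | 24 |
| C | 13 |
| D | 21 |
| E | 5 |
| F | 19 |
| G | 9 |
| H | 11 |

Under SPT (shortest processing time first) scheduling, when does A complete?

54

SPT (increasing processing time): E G H C A F D B.
E: 0→5
G: 5→14
H: 14→25
C: 25→38
A: 38→54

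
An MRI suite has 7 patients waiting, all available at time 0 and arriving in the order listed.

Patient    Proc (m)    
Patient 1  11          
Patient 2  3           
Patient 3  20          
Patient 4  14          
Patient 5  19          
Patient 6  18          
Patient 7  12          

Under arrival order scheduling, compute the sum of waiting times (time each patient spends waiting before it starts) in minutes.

259

FIFO (arrival order): Patient 1 Patient 2 Patient 3 Patient 4 Patient 5 Patient 6 Patient 7.
Patient 1: waits 0, runs 0→11
Patient 2: waits 11, runs 11→14
Patient 3: waits 14, runs 14→34
Patient 4: waits 34, runs 34→48
Patient 5: waits 48, runs 48→67
Patient 6: waits 67, runs 67→85
Patient 7: waits 85, runs 85→97
Sum = 0+11+14+34+48+67+85 = 259.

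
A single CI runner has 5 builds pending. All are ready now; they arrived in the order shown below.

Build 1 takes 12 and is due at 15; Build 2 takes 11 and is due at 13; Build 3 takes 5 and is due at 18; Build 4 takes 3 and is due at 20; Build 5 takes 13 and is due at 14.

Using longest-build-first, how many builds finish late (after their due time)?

4

LPT (decreasing processing time): Build 5 Build 1 Build 2 Build 3 Build 4.
Build 5: 0→13, due 14, tardiness 0
Build 1: 13→25, due 15, tardiness 10
Build 2: 25→36, due 13, tardiness 23
Build 3: 36→41, due 18, tardiness 23
Build 4: 41→44, due 20, tardiness 24
Late builds: 4.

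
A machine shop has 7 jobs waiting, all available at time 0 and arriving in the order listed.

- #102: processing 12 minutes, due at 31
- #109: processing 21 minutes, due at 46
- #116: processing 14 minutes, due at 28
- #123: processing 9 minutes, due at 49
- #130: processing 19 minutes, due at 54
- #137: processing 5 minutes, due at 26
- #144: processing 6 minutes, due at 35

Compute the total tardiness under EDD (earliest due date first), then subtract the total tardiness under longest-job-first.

-129

EDD (increasing due date): #137 #116 #102 #144 #109 #123 #130.
#137: 0→5, due 26, tardiness 0
#116: 5→19, due 28, tardiness 0
#102: 19→31, due 31, tardiness 0
#144: 31→37, due 35, tardiness 2
#109: 37→58, due 46, tardiness 12
#123: 58→67, due 49, tardiness 18
#130: 67→86, due 54, tardiness 32
Sum = 0+0+0+2+12+18+32 = 64.
LPT (decreasing processing time): #109 #130 #116 #102 #123 #144 #137.
#109: 0→21, due 46, tardiness 0
#130: 21→40, due 54, tardiness 0
#116: 40→54, due 28, tardiness 26
#102: 54→66, due 31, tardiness 35
#123: 66→75, due 49, tardiness 26
#144: 75→81, due 35, tardiness 46
#137: 81→86, due 26, tardiness 60
Sum = 0+0+26+35+26+46+60 = 193.
Difference = 64 − 193 = -129.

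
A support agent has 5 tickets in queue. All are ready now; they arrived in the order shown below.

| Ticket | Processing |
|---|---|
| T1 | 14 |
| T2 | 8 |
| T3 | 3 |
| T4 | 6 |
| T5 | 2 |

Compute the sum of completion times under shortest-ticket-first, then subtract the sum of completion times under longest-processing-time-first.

SPT (increasing processing time): T5 T3 T4 T2 T1.
T5: 0→2
T3: 2→5
T4: 5→11
T2: 11→19
T1: 19→33
Sum = 2+5+11+19+33 = 70.
LPT (decreasing processing time): T1 T2 T4 T3 T5.
T1: 0→14
T2: 14→22
T4: 22→28
T3: 28→31
T5: 31→33
Sum = 14+22+28+31+33 = 128.
Difference = 70 − 128 = -58.

-58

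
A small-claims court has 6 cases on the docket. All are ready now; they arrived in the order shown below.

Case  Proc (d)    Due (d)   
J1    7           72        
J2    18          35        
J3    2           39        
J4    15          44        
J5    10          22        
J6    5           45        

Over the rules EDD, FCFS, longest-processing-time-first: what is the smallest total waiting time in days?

EDD (increasing due date): J5 J2 J3 J4 J6 J1.
J5: waits 0, runs 0→10
J2: waits 10, runs 10→28
J3: waits 28, runs 28→30
J4: waits 30, runs 30→45
J6: waits 45, runs 45→50
J1: waits 50, runs 50→57
Sum = 0+10+28+30+45+50 = 163.
FIFO (arrival order): J1 J2 J3 J4 J5 J6.
J1: waits 0, runs 0→7
J2: waits 7, runs 7→25
J3: waits 25, runs 25→27
J4: waits 27, runs 27→42
J5: waits 42, runs 42→52
J6: waits 52, runs 52→57
Sum = 0+7+25+27+42+52 = 153.
LPT (decreasing processing time): J2 J4 J5 J1 J6 J3.
J2: waits 0, runs 0→18
J4: waits 18, runs 18→33
J5: waits 33, runs 33→43
J1: waits 43, runs 43→50
J6: waits 50, runs 50→55
J3: waits 55, runs 55→57
Sum = 0+18+33+43+50+55 = 199.
EDD 163, FIFO 153, LPT 199 → minimum 153.

153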